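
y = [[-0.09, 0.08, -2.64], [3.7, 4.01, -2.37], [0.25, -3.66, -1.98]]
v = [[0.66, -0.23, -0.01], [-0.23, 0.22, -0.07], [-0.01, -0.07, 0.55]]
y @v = [[-0.05, 0.22, -1.46], [1.54, 0.20, -1.62], [1.03, -0.72, -0.84]]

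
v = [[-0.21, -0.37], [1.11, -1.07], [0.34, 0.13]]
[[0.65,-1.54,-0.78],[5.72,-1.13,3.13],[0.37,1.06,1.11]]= v @ [[2.24, 1.94, 3.13], [-3.02, 3.07, 0.32]]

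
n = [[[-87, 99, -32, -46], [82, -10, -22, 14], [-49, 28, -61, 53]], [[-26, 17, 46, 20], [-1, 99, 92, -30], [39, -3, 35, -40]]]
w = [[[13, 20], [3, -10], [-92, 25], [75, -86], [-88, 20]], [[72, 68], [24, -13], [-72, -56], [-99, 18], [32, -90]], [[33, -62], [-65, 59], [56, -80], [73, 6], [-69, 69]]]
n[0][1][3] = 14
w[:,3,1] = [-86, 18, 6]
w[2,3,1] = 6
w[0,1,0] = 3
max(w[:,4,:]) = 69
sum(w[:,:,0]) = -104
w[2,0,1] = -62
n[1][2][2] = 35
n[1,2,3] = -40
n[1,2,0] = 39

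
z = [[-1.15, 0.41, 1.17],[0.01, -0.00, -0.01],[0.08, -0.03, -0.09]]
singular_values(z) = [1.7, 0.01, 0.0]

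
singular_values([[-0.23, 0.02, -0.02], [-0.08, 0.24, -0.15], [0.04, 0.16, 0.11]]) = [0.32, 0.23, 0.15]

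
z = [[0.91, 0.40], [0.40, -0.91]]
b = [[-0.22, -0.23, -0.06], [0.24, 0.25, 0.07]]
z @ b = [[-0.10,-0.11,-0.03],[-0.31,-0.32,-0.09]]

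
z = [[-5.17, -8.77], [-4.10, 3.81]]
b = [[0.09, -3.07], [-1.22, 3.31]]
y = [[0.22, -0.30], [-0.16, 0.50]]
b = y @ z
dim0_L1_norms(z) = [9.27, 12.58]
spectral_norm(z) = 10.28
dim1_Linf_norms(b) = [3.07, 3.31]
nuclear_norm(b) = 5.36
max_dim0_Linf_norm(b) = 3.31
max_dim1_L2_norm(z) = 10.18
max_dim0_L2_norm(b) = 4.51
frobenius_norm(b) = 4.68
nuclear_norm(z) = 15.69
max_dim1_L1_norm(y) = 0.66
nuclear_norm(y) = 0.73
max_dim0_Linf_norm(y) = 0.5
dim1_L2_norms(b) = [3.07, 3.53]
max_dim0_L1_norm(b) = 6.38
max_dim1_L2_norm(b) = 3.53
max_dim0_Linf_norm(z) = 8.77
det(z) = -55.65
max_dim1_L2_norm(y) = 0.52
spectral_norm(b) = 4.62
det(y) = 0.06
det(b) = -3.45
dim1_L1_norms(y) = [0.52, 0.66]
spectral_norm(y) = 0.64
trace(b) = 3.40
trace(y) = 0.72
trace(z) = -1.36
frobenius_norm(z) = 11.62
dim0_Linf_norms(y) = [0.22, 0.5]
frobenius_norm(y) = 0.64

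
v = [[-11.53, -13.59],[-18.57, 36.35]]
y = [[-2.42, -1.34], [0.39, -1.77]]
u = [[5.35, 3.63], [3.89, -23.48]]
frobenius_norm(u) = 24.66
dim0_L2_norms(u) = [6.61, 23.76]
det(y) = 4.81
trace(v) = 24.82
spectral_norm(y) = 2.84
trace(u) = -18.13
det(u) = -139.74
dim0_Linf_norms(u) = [5.35, 23.48]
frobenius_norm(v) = 44.54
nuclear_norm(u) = 29.79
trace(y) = -4.19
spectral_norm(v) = 41.50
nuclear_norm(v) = 57.68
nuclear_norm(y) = 4.53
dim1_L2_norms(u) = [6.47, 23.8]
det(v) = -671.48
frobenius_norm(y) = 3.31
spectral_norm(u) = 23.96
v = u @ y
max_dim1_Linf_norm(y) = 2.42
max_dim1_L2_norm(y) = 2.77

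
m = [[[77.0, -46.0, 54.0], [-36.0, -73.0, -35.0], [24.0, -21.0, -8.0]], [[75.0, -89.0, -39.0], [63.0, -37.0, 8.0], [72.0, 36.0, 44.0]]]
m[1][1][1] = -37.0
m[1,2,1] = 36.0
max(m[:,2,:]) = 72.0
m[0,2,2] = -8.0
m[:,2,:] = [[24.0, -21.0, -8.0], [72.0, 36.0, 44.0]]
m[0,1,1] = -73.0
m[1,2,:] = [72.0, 36.0, 44.0]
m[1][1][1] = -37.0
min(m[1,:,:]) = -89.0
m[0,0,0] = 77.0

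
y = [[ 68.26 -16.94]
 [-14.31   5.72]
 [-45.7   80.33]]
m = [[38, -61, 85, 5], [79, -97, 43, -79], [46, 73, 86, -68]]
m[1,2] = 43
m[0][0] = 38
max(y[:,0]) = 68.26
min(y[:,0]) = -45.7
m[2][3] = -68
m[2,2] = 86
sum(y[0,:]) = 51.32000000000001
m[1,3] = -79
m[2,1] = 73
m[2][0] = 46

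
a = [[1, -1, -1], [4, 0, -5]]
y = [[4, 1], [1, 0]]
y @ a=[[8, -4, -9], [1, -1, -1]]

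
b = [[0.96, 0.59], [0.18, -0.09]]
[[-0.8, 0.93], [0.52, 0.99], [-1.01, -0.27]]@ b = [[-0.6, -0.56], [0.68, 0.22], [-1.02, -0.57]]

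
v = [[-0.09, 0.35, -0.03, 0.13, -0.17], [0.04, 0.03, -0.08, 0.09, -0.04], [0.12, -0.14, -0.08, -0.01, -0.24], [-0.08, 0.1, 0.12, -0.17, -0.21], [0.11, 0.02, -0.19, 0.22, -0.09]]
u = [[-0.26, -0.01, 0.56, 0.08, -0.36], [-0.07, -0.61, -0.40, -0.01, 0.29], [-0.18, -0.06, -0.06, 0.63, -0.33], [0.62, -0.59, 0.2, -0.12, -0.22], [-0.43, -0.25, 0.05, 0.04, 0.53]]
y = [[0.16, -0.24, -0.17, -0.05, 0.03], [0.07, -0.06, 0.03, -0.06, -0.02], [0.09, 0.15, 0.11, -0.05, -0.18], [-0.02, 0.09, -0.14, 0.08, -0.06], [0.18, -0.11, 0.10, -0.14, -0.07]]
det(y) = -0.00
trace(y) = 0.22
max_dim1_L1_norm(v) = 0.77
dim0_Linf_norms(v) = [0.12, 0.35, 0.19, 0.22, 0.24]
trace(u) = -0.52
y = v @ u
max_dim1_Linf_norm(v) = 0.35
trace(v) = -0.40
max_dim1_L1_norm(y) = 0.65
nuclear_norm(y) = 0.96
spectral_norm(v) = 0.46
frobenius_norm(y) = 0.57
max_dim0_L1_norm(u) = 1.73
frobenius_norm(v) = 0.71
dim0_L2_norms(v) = [0.21, 0.39, 0.25, 0.32, 0.37]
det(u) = -0.09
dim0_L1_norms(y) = [0.52, 0.65, 0.55, 0.38, 0.36]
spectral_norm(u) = 1.04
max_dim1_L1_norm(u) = 1.75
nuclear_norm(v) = 1.23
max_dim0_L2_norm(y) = 0.32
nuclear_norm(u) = 3.60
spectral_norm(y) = 0.40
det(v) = 0.00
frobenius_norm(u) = 1.75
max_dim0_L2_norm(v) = 0.39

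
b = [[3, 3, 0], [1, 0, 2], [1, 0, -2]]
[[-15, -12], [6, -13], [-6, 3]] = b @ [[0, -5], [-5, 1], [3, -4]]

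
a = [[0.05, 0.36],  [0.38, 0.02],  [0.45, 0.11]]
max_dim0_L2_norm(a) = 0.59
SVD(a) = [[-0.26, 0.95], [-0.6, -0.29], [-0.76, -0.10]] @ diag([0.6113488304982412, 0.3431509980291953]) @ [[-0.95,-0.31], [-0.31,0.95]]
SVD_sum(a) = [[0.15, 0.05], [0.35, 0.11], [0.44, 0.14]] + [[-0.10, 0.31],  [0.03, -0.09],  [0.01, -0.03]]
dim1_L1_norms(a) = [0.41, 0.4, 0.56]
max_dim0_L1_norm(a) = 0.88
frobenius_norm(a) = 0.70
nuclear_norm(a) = 0.95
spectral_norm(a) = 0.61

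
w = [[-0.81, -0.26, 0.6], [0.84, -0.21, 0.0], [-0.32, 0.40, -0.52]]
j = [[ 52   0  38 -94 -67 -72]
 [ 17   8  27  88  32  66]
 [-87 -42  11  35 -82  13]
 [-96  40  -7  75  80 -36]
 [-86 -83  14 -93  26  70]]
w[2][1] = 0.4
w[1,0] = 0.844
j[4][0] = -86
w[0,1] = -0.26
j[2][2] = 11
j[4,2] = 14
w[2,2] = -0.521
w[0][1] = -0.26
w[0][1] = -0.26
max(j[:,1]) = 40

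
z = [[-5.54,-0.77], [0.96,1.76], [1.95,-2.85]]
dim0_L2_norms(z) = [5.95, 3.44]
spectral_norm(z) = 5.95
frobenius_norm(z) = 6.87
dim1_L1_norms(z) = [6.31, 2.72, 4.8]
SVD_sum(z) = [[-5.55,  -0.09], [0.99,  0.02], [1.9,  0.03]] + [[0.01, -0.68],[-0.03, 1.74],[0.05, -2.88]]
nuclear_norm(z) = 9.39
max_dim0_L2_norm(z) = 5.95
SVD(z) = [[-0.93, 0.2], [0.17, -0.51], [0.32, 0.84]] @ diag([5.951672537086493, 3.436028814094903]) @ [[1.0, 0.02], [0.02, -1.0]]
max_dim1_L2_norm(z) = 5.59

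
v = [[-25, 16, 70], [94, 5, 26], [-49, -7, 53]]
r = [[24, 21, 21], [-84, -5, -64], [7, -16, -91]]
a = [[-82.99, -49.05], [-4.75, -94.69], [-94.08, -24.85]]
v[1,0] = 94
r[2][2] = -91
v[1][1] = 5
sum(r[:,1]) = 0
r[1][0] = -84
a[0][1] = -49.05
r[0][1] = 21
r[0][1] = 21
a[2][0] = -94.08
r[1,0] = -84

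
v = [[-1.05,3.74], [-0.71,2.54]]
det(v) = -0.01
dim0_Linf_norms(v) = [1.05, 3.74]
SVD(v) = [[-0.83,-0.56], [-0.56,0.83]] @ diag([4.695294867880118, 0.002470558362447911]) @ [[0.27, -0.96], [0.96, 0.27]]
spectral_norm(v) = 4.70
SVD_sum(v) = [[-1.05, 3.74], [-0.71, 2.54]] + [[-0.00, -0.0], [0.00, 0.00]]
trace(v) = 1.49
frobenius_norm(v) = 4.70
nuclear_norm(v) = 4.70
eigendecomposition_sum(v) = [[-0.01, 0.02], [-0.00, 0.01]] + [[-1.04, 3.72], [-0.71, 2.53]]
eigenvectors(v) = [[-0.96, -0.83], [-0.27, -0.56]]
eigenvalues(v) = [-0.01, 1.5]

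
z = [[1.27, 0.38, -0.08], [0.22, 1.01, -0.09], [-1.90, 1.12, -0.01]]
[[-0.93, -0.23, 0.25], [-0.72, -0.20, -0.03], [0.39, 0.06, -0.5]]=z @ [[-0.57, -0.12, 0.2],[-0.62, -0.15, -0.11],[-0.35, 0.24, -0.45]]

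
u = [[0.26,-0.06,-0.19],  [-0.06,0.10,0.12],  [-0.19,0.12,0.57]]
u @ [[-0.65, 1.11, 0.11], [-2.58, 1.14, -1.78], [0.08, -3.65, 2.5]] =[[-0.03, 0.91, -0.34], [-0.21, -0.39, 0.12], [-0.14, -2.15, 1.19]]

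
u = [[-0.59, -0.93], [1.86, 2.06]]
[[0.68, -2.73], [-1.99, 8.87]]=u @ [[-0.87, 5.1], [-0.18, -0.30]]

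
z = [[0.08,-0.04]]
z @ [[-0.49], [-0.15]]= [[-0.03]]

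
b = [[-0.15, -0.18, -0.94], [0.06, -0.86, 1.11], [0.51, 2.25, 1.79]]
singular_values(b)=[3.02, 1.53, 0.0]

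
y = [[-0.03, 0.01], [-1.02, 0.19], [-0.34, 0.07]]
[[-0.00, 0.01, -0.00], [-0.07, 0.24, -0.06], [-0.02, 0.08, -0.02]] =y @[[0.07, -0.14, 0.08], [0.02, 0.50, 0.09]]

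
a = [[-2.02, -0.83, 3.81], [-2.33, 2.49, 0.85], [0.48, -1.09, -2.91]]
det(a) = 23.18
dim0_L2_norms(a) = [3.12, 2.84, 4.87]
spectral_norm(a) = 5.53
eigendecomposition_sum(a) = [[(0.39+0j), -0.83-0.00j, (0.13+0j)],[-1.22-0.00j, 2.58+0.00j, -0.41+0.00j],[0.25+0.00j, -0.54-0.00j, 0.09+0.00j]] + [[(-1.21-0.06j),(-0+6.83j),1.84+32.89j], [-0.55-0.04j,(-0.05+3.14j),(0.63+15.12j)], [(0.11-0.04j),-0.28-0.62j,(-1.5-2.93j)]] + [[-1.21+0.06j, (-0-6.83j), 1.84-32.89j],  [-0.55+0.04j, (-0.05-3.14j), (0.63-15.12j)],  [(0.11+0.04j), (-0.28+0.62j), -1.50+2.93j]]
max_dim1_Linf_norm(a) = 3.81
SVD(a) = [[-0.74, -0.49, -0.46],[-0.42, 0.87, -0.26],[0.53, 0.00, -0.85]] @ diag([5.529566633818194, 2.9990188902549186, 1.3975974163036646]) @ [[0.49, -0.18, -0.85], [-0.34, 0.86, -0.38], [0.8, 0.48, 0.36]]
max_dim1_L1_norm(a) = 6.66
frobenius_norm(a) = 6.44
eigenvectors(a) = [[(-0.3+0j),(0.9+0j),(0.9-0j)], [0.93+0.00j,(0.42+0.01j),0.42-0.01j], [(-0.19+0j),(-0.08+0.04j),(-0.08-0.04j)]]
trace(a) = -2.44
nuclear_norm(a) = 9.93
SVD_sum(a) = [[-2.01, 0.74, 3.48], [-1.15, 0.42, 1.98], [1.43, -0.53, -2.48]] + [[0.51,-1.26,0.57], [-0.90,2.24,-1.0], [-0.01,0.01,-0.01]] + [[-0.51,-0.31,-0.23], [-0.29,-0.17,-0.13], [-0.95,-0.57,-0.43]]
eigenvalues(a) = [(3.06+0j), (-2.75+0.15j), (-2.75-0.15j)]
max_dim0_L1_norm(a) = 7.57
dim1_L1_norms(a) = [6.66, 5.67, 4.48]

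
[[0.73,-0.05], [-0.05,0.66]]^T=[[0.73, -0.05], [-0.05, 0.66]]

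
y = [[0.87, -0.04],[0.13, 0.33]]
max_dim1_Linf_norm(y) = 0.87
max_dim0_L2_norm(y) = 0.88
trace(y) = 1.20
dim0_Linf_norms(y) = [0.87, 0.33]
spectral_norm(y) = 0.88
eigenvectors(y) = [[0.97,0.08], [0.24,1.00]]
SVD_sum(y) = [[0.87, 0.01], [0.13, 0.00]] + [[0.00, -0.05], [-0.0, 0.33]]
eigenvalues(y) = [0.86, 0.34]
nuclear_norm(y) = 1.21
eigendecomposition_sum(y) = [[0.88,-0.07], [0.21,-0.02]] + [[-0.01, 0.03], [-0.08, 0.35]]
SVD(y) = [[-0.99, -0.15], [-0.15, 0.99]] @ diag([0.8797152378878643, 0.3322666101610246]) @ [[-1.00, -0.01], [-0.01, 1.0]]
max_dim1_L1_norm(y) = 0.91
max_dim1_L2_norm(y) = 0.87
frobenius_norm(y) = 0.94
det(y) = 0.29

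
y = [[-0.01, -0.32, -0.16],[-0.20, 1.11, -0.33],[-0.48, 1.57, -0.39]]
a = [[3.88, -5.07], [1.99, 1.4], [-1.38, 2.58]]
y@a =[[-0.45, -0.81], [1.89, 1.72], [1.80, 3.63]]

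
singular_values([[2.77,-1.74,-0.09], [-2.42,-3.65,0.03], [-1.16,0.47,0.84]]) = [4.39, 3.51, 0.75]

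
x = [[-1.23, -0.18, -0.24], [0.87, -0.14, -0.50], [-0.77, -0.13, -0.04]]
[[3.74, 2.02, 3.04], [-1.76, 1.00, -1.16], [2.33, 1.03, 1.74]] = x@[[-2.63, -0.75, -2.19], [-2.23, -2.72, 0.09], [-0.43, -2.55, -1.52]]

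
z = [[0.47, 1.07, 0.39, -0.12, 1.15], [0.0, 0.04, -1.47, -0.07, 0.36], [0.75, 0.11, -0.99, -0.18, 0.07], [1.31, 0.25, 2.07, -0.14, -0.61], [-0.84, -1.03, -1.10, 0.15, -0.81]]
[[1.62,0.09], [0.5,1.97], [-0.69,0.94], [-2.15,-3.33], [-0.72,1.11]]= z @ [[-1.06,  0.20], [1.2,  -1.10], [-0.15,  -1.06], [1.36,  1.37], [0.92,  1.52]]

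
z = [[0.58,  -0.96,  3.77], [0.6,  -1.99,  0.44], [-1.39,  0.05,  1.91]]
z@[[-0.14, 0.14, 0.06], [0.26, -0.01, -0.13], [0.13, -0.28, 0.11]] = [[0.16,-0.96,0.57], [-0.54,-0.02,0.34], [0.46,-0.73,0.12]]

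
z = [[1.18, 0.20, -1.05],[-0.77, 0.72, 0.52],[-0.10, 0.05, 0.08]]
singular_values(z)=[1.85, 0.73, 0.0]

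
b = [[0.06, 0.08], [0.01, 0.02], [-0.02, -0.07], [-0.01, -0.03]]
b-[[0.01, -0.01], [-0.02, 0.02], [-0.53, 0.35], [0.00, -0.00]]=[[0.05, 0.09], [0.03, 0.0], [0.51, -0.42], [-0.01, -0.03]]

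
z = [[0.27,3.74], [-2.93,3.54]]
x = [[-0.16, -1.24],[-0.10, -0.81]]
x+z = [[0.11, 2.50],[-3.03, 2.73]]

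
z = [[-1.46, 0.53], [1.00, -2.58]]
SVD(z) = [[-0.4, 0.92], [0.92, 0.4]] @ diag([2.981687429576964, 1.085559796742085]) @ [[0.5, -0.86],[-0.86, -0.50]]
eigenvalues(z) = [-1.1, -2.94]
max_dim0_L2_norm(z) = 2.63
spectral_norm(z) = 2.98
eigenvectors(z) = [[0.83, -0.34],  [0.56, 0.94]]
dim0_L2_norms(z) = [1.77, 2.63]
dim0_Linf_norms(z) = [1.46, 2.58]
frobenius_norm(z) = 3.17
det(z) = 3.24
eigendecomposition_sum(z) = [[-0.89, -0.32], [-0.6, -0.21]] + [[-0.57, 0.85], [1.60, -2.37]]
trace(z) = -4.04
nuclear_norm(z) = 4.07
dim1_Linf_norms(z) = [1.46, 2.58]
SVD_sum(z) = [[-0.60,1.03],[1.38,-2.36]] + [[-0.86, -0.5], [-0.38, -0.22]]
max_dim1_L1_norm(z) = 3.58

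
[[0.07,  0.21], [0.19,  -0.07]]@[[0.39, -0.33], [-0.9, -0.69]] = [[-0.16, -0.17], [0.14, -0.01]]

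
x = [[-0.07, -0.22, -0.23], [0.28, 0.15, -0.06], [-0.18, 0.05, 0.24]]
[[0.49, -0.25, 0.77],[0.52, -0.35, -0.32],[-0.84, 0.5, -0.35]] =x@[[2.02, -0.47, -0.35],[-1.00, -0.68, -2.02],[-1.79, 1.88, -1.29]]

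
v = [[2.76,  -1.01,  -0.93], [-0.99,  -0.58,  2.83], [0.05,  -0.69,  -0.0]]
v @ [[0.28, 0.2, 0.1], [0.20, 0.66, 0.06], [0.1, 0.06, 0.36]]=[[0.48,-0.17,-0.12], [-0.11,-0.41,0.88], [-0.12,-0.45,-0.04]]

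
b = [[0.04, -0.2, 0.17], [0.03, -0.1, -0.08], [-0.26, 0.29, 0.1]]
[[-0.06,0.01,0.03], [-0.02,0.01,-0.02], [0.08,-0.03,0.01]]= b @ [[-0.07, 0.01, 0.1], [0.24, -0.08, 0.06], [-0.04, -0.01, 0.23]]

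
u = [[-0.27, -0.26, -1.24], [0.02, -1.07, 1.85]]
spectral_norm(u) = 2.37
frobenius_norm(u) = 2.50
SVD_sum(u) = [[-0.06, 0.38, -1.01], [0.13, -0.74, 1.97]] + [[-0.21, -0.64, -0.23], [-0.11, -0.33, -0.12]]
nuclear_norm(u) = 3.17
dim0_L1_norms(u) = [0.29, 1.33, 3.09]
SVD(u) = [[-0.46,0.89],[0.89,0.46]] @ diag([2.3680097694224016, 0.799017979722649]) @ [[0.06, -0.35, 0.93], [-0.29, -0.90, -0.32]]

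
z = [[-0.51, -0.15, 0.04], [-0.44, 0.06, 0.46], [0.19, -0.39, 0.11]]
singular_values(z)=[0.77, 0.44, 0.32]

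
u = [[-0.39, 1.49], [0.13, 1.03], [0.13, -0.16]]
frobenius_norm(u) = 1.87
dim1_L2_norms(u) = [1.54, 1.04, 0.21]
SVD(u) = [[-0.83,0.5], [-0.54,-0.81], [0.1,-0.31]] @ diag([1.837191622475564, 0.34238420276876663]) @ [[0.15, -0.99], [-0.99, -0.15]]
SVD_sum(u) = [[-0.22,1.51],  [-0.15,0.99],  [0.03,-0.18]] + [[-0.17, -0.02], [0.28, 0.04], [0.1, 0.02]]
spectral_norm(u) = 1.84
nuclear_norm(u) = 2.18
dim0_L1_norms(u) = [0.65, 2.68]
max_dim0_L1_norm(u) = 2.68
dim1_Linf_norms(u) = [1.49, 1.03, 0.16]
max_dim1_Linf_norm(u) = 1.49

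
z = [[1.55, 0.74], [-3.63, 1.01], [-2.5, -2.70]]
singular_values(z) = [4.8, 2.76]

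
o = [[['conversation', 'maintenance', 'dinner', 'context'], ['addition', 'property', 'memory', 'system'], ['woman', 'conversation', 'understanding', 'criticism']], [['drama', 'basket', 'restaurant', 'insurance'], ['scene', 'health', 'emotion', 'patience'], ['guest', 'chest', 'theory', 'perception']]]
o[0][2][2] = 'understanding'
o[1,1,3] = 'patience'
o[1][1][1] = 'health'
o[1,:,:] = [['drama', 'basket', 'restaurant', 'insurance'], ['scene', 'health', 'emotion', 'patience'], ['guest', 'chest', 'theory', 'perception']]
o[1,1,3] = 'patience'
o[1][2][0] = 'guest'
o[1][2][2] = 'theory'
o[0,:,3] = ['context', 'system', 'criticism']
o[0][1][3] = 'system'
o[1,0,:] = ['drama', 'basket', 'restaurant', 'insurance']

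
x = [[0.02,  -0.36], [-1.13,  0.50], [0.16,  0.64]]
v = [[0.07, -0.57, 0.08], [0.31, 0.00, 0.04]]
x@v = [[-0.11, -0.01, -0.01],[0.08, 0.64, -0.07],[0.21, -0.09, 0.04]]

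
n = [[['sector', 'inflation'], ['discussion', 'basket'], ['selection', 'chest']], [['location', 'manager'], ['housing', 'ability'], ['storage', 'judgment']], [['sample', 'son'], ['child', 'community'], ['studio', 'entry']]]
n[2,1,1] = 'community'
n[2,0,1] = 'son'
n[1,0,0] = 'location'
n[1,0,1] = 'manager'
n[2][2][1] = 'entry'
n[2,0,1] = 'son'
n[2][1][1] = 'community'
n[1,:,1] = ['manager', 'ability', 'judgment']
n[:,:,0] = [['sector', 'discussion', 'selection'], ['location', 'housing', 'storage'], ['sample', 'child', 'studio']]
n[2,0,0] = 'sample'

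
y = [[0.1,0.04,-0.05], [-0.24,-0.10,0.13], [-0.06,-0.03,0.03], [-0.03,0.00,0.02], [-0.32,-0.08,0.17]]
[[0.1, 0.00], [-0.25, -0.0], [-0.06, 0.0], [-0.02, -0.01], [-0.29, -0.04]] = y @ [[0.53, -0.03],  [0.62, -0.7],  [-0.44, -0.63]]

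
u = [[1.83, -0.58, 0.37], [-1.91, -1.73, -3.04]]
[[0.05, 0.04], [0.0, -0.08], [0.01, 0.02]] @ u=[[0.02, -0.10, -0.1], [0.15, 0.14, 0.24], [-0.02, -0.04, -0.06]]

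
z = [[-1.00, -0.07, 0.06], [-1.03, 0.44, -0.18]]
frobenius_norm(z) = 1.52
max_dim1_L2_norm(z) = 1.13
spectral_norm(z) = 1.46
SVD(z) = [[-0.66, -0.75],[-0.75, 0.66]] @ diag([1.4648733378520882, 0.3867119135093743]) @ [[0.98, -0.2, 0.07], [0.2, 0.88, -0.42]]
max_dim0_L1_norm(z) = 2.03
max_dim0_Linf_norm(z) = 1.03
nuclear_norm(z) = 1.85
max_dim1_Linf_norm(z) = 1.03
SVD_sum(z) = [[-0.94,  0.19,  -0.06], [-1.08,  0.22,  -0.07]] + [[-0.06, -0.26, 0.12], [0.05, 0.22, -0.11]]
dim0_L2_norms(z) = [1.44, 0.45, 0.19]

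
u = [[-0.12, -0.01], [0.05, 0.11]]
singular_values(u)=[0.15, 0.09]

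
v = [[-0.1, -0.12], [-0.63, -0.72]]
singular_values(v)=[0.97, 0.0]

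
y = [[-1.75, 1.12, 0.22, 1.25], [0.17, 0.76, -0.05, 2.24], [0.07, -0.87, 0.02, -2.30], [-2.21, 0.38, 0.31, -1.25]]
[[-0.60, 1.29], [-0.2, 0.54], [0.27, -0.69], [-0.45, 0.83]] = y @ [[0.3, -0.41],[0.08, 0.26],[0.03, 0.19],[-0.14, 0.19]]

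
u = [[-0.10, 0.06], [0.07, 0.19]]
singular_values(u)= [0.2, 0.11]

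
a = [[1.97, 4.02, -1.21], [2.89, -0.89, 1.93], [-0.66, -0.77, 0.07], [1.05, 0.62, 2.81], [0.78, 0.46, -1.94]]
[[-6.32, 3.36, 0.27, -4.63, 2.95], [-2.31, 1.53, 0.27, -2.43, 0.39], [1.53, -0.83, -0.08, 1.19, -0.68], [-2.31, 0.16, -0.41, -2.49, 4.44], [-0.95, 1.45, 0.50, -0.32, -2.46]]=a@[[-1.02, 0.85, 0.2, -0.85, -0.4],[-1.13, 0.32, -0.09, -0.85, 1.36],[-0.19, -0.33, -0.2, -0.38, 1.43]]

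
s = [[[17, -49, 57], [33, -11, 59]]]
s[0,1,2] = 59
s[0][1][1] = -11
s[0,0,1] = -49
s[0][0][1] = -49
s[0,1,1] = -11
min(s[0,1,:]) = -11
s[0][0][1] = -49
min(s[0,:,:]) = -49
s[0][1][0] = 33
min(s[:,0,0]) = 17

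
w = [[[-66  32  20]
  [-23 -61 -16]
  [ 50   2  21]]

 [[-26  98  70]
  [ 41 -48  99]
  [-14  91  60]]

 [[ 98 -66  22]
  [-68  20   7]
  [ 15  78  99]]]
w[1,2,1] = 91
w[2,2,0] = 15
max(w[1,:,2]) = 99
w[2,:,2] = [22, 7, 99]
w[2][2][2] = 99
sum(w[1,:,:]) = 371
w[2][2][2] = 99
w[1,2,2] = 60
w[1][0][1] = 98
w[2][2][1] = 78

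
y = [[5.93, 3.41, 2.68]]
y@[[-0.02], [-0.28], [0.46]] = [[0.16]]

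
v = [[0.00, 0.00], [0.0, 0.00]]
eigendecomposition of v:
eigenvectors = [[1.0, 0.0], [0.00, 1.0]]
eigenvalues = [0.0, 0.0]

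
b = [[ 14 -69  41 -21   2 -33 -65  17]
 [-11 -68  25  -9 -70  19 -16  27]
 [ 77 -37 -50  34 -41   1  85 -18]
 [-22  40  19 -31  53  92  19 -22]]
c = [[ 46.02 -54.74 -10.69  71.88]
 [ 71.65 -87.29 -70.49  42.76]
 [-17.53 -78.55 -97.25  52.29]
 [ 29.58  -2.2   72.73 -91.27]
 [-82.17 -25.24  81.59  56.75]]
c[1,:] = [71.65, -87.29, -70.49, 42.76]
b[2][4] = -41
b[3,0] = -22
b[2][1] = -37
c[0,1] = -54.74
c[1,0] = 71.65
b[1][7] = 27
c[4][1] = -25.24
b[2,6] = 85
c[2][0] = -17.53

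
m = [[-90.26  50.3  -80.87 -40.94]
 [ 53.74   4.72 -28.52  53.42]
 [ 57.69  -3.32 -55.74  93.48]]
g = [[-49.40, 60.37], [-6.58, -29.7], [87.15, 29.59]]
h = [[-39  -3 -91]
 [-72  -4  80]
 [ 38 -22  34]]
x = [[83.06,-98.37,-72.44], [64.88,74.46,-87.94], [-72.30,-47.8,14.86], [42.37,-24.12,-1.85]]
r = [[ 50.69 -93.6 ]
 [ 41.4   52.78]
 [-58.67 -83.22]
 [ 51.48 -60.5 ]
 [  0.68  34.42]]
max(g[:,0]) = 87.15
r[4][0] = 0.68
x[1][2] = -87.94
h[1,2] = 80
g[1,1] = -29.7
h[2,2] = 34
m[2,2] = -55.74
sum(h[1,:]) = 4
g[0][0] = -49.4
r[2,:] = [-58.67, -83.22]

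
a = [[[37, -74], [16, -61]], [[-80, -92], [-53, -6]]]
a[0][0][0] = 37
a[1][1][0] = -53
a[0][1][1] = -61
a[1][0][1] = -92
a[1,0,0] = -80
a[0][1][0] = 16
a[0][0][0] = 37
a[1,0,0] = -80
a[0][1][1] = -61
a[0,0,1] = -74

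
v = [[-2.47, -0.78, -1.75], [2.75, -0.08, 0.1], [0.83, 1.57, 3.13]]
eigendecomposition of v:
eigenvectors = [[0.52, -0.04, -0.29], [-0.84, -0.89, -0.28], [0.18, 0.46, 0.92]]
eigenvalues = [-1.82, 0.0, 2.39]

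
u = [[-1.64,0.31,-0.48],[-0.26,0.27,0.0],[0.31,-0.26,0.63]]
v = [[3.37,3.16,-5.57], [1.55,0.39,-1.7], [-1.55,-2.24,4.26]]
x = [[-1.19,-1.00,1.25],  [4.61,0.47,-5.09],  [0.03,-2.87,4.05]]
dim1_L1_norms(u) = [2.43, 0.53, 1.2]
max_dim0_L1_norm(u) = 2.21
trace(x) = 3.33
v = u @ x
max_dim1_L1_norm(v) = 12.1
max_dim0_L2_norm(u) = 1.69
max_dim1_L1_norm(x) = 10.17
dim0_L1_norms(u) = [2.21, 0.84, 1.11]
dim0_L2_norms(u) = [1.69, 0.49, 0.79]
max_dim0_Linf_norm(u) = 1.64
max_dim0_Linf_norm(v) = 5.57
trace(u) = -0.74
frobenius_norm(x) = 8.72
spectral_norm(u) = 1.84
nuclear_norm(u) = 2.59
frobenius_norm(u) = 1.93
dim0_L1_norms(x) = [5.83, 4.34, 10.39]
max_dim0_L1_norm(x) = 10.39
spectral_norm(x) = 8.01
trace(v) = 8.02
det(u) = -0.22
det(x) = 17.39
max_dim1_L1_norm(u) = 2.43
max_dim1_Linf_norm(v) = 5.57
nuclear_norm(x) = 12.03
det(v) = -3.80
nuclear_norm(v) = 10.50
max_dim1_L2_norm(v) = 7.24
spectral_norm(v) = 9.06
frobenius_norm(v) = 9.13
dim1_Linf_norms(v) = [5.57, 1.7, 4.26]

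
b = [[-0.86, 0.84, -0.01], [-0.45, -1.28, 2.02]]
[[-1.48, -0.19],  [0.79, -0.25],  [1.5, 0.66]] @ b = [[1.36,-1.0,-0.37], [-0.57,0.98,-0.51], [-1.59,0.42,1.32]]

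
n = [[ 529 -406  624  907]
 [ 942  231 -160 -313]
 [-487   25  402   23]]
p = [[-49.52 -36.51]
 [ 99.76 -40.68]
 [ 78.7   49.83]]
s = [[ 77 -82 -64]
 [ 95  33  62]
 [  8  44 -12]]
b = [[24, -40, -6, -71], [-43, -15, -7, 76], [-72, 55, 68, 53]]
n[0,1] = -406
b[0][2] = -6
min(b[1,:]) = -43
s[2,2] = -12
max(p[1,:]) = 99.76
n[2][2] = 402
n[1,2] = -160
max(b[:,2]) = 68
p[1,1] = -40.68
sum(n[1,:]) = 700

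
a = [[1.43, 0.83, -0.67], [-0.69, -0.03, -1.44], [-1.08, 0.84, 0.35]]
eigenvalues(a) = [(1.94+0j), (-0.09+1.36j), (-0.09-1.36j)]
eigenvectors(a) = [[-0.84+0.00j, (0.09+0.32j), 0.09-0.32j], [(-0.09+0j), (-0.75+0j), (-0.75-0j)], [0.53+0.00j, (-0.08+0.56j), (-0.08-0.56j)]]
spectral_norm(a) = 1.96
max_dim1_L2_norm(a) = 1.78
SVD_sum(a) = [[1.57, 0.24, -0.49], [-0.22, -0.03, 0.07], [-0.95, -0.14, 0.3]] + [[-0.08,0.03,-0.25], [-0.49,0.15,-1.49], [-0.03,0.01,-0.08]] + [[-0.06,0.57,0.08], [0.02,-0.15,-0.02], [-0.10,0.97,0.14]]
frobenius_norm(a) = 2.78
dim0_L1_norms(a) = [3.2, 1.7, 2.46]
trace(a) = 1.75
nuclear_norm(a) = 4.71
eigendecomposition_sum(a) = [[(1.4-0j),  0.24+0.00j,  (-0.81-0j)], [0.15-0.00j,  (0.03+0j),  (-0.09-0j)], [(-0.88+0j),  -0.15-0.00j,  (0.51+0j)]] + [[0.01+0.19j, (0.29-0.07j), (0.07+0.29j)],  [(-0.42-0.08j), -0.03+0.67j, (-0.68-0.02j)],  [(-0.1+0.3j), 0.50+0.09j, (-0.08+0.5j)]] + [[0.01-0.19j, 0.29+0.07j, (0.07-0.29j)], [(-0.42+0.08j), -0.03-0.67j, (-0.68+0.02j)], [(-0.1-0.3j), (0.5-0.09j), -0.08-0.50j]]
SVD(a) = [[-0.85, -0.17, 0.50],[0.12, -0.98, -0.13],[0.51, -0.05, 0.86]] @ diag([1.959684430309307, 1.5983357050086582, 1.1544522110931077]) @ [[-0.94, -0.14, 0.3], [0.31, -0.10, 0.95], [-0.11, 0.98, 0.14]]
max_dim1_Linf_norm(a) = 1.44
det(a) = 3.62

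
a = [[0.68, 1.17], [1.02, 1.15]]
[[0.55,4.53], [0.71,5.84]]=a @ [[0.48,3.94], [0.19,1.58]]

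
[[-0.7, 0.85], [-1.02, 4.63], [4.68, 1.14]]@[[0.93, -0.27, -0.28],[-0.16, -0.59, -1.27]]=[[-0.79,-0.31,-0.88],  [-1.69,-2.46,-5.59],  [4.17,-1.94,-2.76]]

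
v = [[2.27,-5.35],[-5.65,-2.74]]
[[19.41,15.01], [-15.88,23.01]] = v@[[3.79, -2.25], [-2.02, -3.76]]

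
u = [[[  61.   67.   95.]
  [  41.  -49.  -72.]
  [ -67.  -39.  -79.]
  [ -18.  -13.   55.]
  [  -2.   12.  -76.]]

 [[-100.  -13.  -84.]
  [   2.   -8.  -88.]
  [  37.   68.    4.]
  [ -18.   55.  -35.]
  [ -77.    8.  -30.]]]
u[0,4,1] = 12.0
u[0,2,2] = -79.0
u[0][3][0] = -18.0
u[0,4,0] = -2.0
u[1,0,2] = -84.0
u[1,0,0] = -100.0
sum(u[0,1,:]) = -80.0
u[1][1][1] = -8.0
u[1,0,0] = -100.0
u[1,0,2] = -84.0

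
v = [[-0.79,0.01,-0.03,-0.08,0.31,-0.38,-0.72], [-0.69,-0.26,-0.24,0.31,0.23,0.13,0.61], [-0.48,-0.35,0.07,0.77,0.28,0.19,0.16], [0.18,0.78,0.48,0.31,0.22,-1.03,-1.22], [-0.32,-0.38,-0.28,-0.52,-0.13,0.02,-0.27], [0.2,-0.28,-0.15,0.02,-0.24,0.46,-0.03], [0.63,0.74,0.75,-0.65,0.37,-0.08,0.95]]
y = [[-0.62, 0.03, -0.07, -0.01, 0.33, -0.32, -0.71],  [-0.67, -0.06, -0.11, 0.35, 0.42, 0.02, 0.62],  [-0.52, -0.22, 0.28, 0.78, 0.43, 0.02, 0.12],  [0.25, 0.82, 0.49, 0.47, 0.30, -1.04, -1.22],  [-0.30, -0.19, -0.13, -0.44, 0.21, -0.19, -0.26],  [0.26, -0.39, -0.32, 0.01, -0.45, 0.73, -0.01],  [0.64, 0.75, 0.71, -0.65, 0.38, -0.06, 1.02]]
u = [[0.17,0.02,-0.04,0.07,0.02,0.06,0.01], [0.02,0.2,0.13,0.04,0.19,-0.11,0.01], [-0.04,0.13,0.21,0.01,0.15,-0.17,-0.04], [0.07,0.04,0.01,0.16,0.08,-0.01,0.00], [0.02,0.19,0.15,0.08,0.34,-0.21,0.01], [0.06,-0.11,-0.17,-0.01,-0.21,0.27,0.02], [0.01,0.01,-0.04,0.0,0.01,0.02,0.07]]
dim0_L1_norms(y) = [3.26, 2.46, 2.11, 2.71, 2.52, 2.38, 3.96]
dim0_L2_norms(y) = [1.32, 1.21, 0.98, 1.25, 0.98, 1.33, 1.87]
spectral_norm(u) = 0.76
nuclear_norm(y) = 7.29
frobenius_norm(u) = 0.83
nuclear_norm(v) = 6.87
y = u + v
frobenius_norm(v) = 3.36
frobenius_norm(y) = 3.46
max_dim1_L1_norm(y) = 4.59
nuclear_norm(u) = 1.42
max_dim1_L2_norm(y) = 1.96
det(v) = 0.00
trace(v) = 0.61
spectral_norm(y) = 2.23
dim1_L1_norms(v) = [2.32, 2.47, 2.3, 4.22, 1.92, 1.38, 4.17]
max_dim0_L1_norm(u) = 1.0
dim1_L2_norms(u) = [0.2, 0.33, 0.34, 0.2, 0.47, 0.4, 0.08]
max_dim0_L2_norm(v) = 1.84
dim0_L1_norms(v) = [3.29, 2.8, 2.0, 2.66, 1.78, 2.29, 3.96]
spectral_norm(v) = 2.16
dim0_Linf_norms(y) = [0.67, 0.82, 0.71, 0.78, 0.45, 1.04, 1.22]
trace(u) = 1.42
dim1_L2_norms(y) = [1.05, 1.07, 1.1, 1.96, 0.7, 1.03, 1.76]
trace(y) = 2.03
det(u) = 0.00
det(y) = 0.05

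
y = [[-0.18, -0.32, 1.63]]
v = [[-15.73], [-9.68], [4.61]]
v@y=[[2.83, 5.03, -25.64], [1.74, 3.10, -15.78], [-0.83, -1.48, 7.51]]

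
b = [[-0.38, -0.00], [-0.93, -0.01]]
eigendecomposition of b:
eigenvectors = [[0.0, 0.37], [1.0, 0.93]]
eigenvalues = [-0.01, -0.38]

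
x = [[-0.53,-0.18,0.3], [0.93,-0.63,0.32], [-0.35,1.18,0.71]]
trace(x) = -0.45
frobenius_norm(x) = 1.95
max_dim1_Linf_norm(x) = 1.18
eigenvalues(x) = [(-0.72+0.57j), (-0.72-0.57j), (1+0j)]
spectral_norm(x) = 1.62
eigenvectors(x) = [[0.11+0.46j, 0.11-0.46j, 0.15+0.00j], [0.71+0.00j, 0.71-0.00j, 0.28+0.00j], [-0.52-0.09j, -0.52+0.09j, (0.95+0j)]]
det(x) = 0.84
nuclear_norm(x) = 3.10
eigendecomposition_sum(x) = [[(-0.28+0.37j), (-0.14-0.24j), 0.08+0.01j], [(0.44+0.53j), (-0.4+0.11j), (0.04-0.12j)], [-0.26-0.45j, (0.31-0.03j), -0.05+0.08j]] + [[(-0.28-0.37j), (-0.14+0.24j), 0.08-0.01j], [0.44-0.53j, (-0.4-0.11j), (0.04+0.12j)], [(-0.26+0.45j), 0.31+0.03j, (-0.05-0.08j)]] + [[0.03+0.00j, (0.09+0j), (0.13-0j)], [(0.05+0j), 0.16+0.00j, (0.23-0j)], [0.16+0.00j, (0.57+0j), (0.8-0j)]]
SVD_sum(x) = [[-0.12, 0.18, 0.06], [0.50, -0.73, -0.25], [-0.72, 1.05, 0.35]] + [[-0.17, -0.07, -0.15], [0.50, 0.19, 0.45], [0.38, 0.15, 0.34]] + [[-0.24, -0.29, 0.39], [-0.07, -0.09, 0.12], [-0.01, -0.01, 0.02]]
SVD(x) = [[-0.14, -0.26, 0.96], [0.57, 0.77, 0.29], [-0.81, 0.58, 0.04]] @ diag([1.624474599786793, 0.9074215022848465, 0.5693579645869986]) @ [[0.55, -0.79, -0.27], [0.72, 0.27, 0.64], [-0.43, -0.54, 0.72]]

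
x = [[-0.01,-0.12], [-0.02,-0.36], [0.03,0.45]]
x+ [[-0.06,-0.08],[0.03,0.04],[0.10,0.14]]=[[-0.07, -0.20], [0.01, -0.32], [0.13, 0.59]]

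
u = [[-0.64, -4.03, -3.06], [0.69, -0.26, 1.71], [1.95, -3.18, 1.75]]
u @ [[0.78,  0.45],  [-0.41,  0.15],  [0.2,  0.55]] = [[0.54, -2.58], [0.99, 1.21], [3.17, 1.36]]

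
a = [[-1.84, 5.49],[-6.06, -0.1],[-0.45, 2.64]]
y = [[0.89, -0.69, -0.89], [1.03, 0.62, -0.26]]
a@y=[[4.02, 4.67, 0.21], [-5.5, 4.12, 5.42], [2.32, 1.95, -0.29]]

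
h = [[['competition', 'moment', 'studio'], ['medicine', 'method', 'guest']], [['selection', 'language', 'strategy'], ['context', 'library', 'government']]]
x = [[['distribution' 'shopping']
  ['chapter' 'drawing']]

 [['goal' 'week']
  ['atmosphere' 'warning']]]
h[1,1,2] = 'government'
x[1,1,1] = 'warning'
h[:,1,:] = [['medicine', 'method', 'guest'], ['context', 'library', 'government']]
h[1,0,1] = 'language'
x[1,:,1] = ['week', 'warning']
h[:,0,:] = [['competition', 'moment', 'studio'], ['selection', 'language', 'strategy']]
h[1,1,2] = 'government'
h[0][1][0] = 'medicine'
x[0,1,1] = 'drawing'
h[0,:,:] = [['competition', 'moment', 'studio'], ['medicine', 'method', 'guest']]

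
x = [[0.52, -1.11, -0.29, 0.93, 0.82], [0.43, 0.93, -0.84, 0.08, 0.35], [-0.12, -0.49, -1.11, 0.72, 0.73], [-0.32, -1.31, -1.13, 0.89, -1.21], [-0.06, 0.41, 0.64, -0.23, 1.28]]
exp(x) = [[0.88, -2.94, 0.08, 1.4, 0.01], [0.9, 2.38, -0.84, 0.13, 0.93], [-0.40, -0.76, 0.40, 0.51, 0.09], [-0.97, -2.98, -1.06, 1.87, -4.94], [0.07, 1.39, 0.82, -0.35, 4.53]]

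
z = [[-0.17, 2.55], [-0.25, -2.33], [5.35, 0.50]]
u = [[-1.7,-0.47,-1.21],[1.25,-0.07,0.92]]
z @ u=[[3.48, -0.1, 2.55], [-2.49, 0.28, -1.84], [-8.47, -2.55, -6.01]]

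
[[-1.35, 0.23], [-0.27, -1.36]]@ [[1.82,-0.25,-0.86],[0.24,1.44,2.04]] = [[-2.40, 0.67, 1.63], [-0.82, -1.89, -2.54]]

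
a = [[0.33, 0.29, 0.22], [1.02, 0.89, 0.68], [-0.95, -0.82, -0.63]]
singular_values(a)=[2.12, 0.01, 0.0]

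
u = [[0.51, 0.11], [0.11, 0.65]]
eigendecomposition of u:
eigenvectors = [[-0.88, -0.48], [0.48, -0.88]]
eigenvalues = [0.45, 0.71]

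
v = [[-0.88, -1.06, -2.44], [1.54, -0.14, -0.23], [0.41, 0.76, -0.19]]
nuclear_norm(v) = 5.17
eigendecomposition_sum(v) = [[(-0.29+0.64j), (-0.65+0.16j), (-0.87-0.57j)],[0.57+0.33j, 0.09+0.62j, (-0.61+0.76j)],[(0.31-0.15j), 0.30+0.14j, 0.16+0.48j]] + [[(-0.29-0.64j), -0.65-0.16j, -0.87+0.57j], [(0.57-0.33j), 0.09-0.62j, (-0.61-0.76j)], [(0.31+0.15j), (0.3-0.14j), (0.16-0.48j)]] + [[-0.29-0.00j,0.23+0.00j,-0.71-0.00j], [0.41+0.00j,(-0.33-0j),0.99+0.00j], [(-0.21-0j),0.17+0.00j,(-0.5-0j)]]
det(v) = -3.38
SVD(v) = [[-0.99, -0.15, 0.07], [0.13, -0.96, -0.27], [0.11, -0.26, 0.96]] @ diag([2.8300069488678394, 1.5798570789877435, 0.7567114901546436]) @ [[0.39,0.39,0.83],[-0.91,0.06,0.40],[-0.11,0.92,-0.38]]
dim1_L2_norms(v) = [2.8, 1.56, 0.88]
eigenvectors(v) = [[(-0.69+0j), -0.69-0.00j, 0.54+0.00j], [-0.06+0.64j, (-0.06-0.64j), -0.75+0.00j], [(0.26+0.21j), 0.26-0.21j, 0.38+0.00j]]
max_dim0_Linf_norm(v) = 2.44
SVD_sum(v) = [[-1.09,  -1.09,  -2.33], [0.14,  0.14,  0.3], [0.12,  0.12,  0.25]] + [[0.21, -0.01, -0.09], [1.38, -0.09, -0.6], [0.37, -0.02, -0.16]] + [[-0.01, 0.05, -0.02],  [0.02, -0.19, 0.08],  [-0.08, 0.67, -0.28]]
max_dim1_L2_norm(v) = 2.8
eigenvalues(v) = [(-0.05+1.74j), (-0.05-1.74j), (-1.12+0j)]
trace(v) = -1.21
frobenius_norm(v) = 3.33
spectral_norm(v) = 2.83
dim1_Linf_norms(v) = [2.44, 1.54, 0.76]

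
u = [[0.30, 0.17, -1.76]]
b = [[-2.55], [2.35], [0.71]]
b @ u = [[-0.76, -0.43, 4.49], [0.70, 0.4, -4.14], [0.21, 0.12, -1.25]]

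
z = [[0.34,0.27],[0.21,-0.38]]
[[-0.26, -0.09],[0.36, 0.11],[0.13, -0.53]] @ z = [[-0.11, -0.04], [0.15, 0.06], [-0.07, 0.24]]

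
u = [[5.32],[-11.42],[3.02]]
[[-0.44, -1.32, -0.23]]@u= [[12.04]]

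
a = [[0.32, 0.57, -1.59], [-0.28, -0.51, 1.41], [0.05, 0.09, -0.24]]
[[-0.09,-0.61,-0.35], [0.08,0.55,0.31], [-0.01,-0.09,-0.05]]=a @ [[-0.09, -0.05, -0.14],[0.23, -0.13, 0.28],[0.12, 0.33, 0.29]]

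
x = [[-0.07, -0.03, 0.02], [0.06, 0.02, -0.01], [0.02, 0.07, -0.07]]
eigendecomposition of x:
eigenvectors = [[-0.11+0.00j, -0.29-0.45j, (-0.29+0.45j)],[(0.72+0j), 0.18+0.40j, (0.18-0.4j)],[(0.68+0j), (0.72+0j), (0.72-0j)]]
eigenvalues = [0j, (-0.06+0.03j), (-0.06-0.03j)]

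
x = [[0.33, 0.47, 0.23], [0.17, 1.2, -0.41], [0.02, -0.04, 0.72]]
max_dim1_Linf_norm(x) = 1.2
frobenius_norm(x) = 1.59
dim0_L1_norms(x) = [0.52, 1.71, 1.36]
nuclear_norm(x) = 2.35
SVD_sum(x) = [[0.08, 0.39, -0.14], [0.24, 1.18, -0.42], [-0.05, -0.25, 0.09]] + [[0.11,0.12,0.4], [-0.0,-0.00,-0.00], [0.16,0.19,0.61]] + [[0.15, -0.04, -0.03], [-0.07, 0.02, 0.01], [-0.09, 0.03, 0.02]]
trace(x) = 2.25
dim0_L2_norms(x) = [0.37, 1.29, 0.86]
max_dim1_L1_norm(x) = 1.78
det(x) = 0.21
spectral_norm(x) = 1.37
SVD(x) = [[-0.31,0.54,-0.78],[-0.93,-0.0,0.36],[0.2,0.84,0.51]] @ diag([1.3719143297362209, 0.7872054073294414, 0.19559836025821822]) @ [[-0.19,-0.93,0.33], [0.25,0.28,0.93], [-0.95,0.25,0.18]]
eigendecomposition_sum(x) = [[0.19, -0.1, -0.17], [-0.04, 0.02, 0.03], [-0.01, 0.01, 0.01]] + [[0.09, 0.55, -0.35], [0.19, 1.17, -0.75], [-0.01, -0.06, 0.04]] + [[0.05, 0.02, 0.76],[0.02, 0.01, 0.31],[0.04, 0.02, 0.67]]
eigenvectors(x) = [[0.98, -0.43, 0.72], [-0.19, -0.90, 0.29], [-0.06, 0.05, 0.63]]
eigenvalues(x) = [0.22, 1.3, 0.72]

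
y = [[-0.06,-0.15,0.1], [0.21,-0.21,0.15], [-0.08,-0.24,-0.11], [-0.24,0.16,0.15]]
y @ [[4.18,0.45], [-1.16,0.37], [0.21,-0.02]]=[[-0.06, -0.08], [1.15, 0.01], [-0.08, -0.12], [-1.16, -0.05]]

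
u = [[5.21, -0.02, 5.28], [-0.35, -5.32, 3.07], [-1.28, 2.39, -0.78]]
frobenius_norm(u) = 10.04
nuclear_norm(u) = 15.07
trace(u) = -0.89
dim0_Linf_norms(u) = [5.21, 5.32, 5.28]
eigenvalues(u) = [(2.82+0.85j), (2.82-0.85j), (-6.54+0j)]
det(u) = -56.90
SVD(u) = [[-0.81, 0.58, 0.10], [-0.52, -0.78, 0.34], [0.27, 0.22, 0.94]] @ diag([8.247510237191271, 5.593678243197172, 1.2332633940110773]) @ [[-0.53, 0.42, -0.74], [0.54, 0.84, 0.09], [-0.65, 0.35, 0.67]]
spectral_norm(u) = 8.25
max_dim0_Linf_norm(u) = 5.32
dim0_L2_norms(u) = [5.38, 5.83, 6.16]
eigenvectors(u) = [[0.88+0.00j, (0.88-0j), (-0.16+0j)], [(-0.18+0.07j), -0.18-0.07j, -0.92+0.00j], [(-0.4+0.14j), (-0.4-0.14j), 0.35+0.00j]]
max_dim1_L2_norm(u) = 7.42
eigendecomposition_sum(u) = [[(2.59-3.46j),(0.46-2.26j),(2.4-7.56j)],[(-0.25+0.92j),(0.09+0.5j),(0.13+1.75j)],[-0.61+1.99j,(0.16+1.1j),(0.14+3.81j)]] + [[(2.59+3.46j),0.46+2.26j,2.40+7.56j], [(-0.25-0.92j),(0.09-0.5j),(0.13-1.75j)], [(-0.61-1.99j),(0.16-1.1j),0.14-3.81j]] + [[(0.02-0j),  (-0.94-0j),  (0.48-0j)], [(0.14-0j),  (-5.5-0j),  2.80-0.00j], [-0.05+0.00j,  2.08+0.00j,  (-1.06+0j)]]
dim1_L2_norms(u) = [7.42, 6.15, 2.82]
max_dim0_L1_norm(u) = 9.13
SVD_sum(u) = [[3.54, -2.78, 4.92], [2.28, -1.79, 3.17], [-1.2, 0.94, -1.66]] + [[1.75,2.72,0.28],  [-2.36,-3.67,-0.38],  [0.67,1.05,0.11]] + [[-0.08,  0.04,  0.08], [-0.27,  0.15,  0.28], [-0.76,  0.41,  0.77]]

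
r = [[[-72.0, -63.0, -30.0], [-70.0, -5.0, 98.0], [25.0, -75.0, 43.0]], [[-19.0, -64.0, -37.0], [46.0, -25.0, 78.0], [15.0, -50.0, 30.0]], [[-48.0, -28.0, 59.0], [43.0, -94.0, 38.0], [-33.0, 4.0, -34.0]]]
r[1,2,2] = 30.0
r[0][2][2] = 43.0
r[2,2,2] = -34.0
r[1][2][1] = -50.0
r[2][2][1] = 4.0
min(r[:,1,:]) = -94.0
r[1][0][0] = -19.0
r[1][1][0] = 46.0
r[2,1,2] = 38.0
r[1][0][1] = -64.0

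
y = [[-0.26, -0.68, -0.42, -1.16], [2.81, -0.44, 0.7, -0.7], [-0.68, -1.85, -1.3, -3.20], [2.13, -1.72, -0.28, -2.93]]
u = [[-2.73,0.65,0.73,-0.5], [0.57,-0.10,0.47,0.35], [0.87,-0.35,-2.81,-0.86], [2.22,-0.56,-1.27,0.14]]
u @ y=[[0.97,1.08,0.79,1.84], [-0.0,-1.82,-1.02,-3.12], [-1.13,6.24,3.28,10.75], [-0.99,0.85,0.29,1.47]]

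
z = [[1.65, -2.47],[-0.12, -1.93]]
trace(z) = -0.28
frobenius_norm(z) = 3.54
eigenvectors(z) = [[1.00,0.56],[-0.03,0.83]]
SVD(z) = [[0.86,0.51], [0.51,-0.86]] @ diag([3.3926378532033583, 1.02601578789593]) @ [[0.40, -0.92], [0.92, 0.40]]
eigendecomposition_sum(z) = [[1.69, -1.14], [-0.06, 0.04]] + [[-0.04, -1.33],[-0.06, -1.97]]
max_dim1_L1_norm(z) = 4.12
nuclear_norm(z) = 4.42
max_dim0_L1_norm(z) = 4.4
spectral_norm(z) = 3.39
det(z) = -3.48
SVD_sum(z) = [[1.17,-2.68], [0.69,-1.58]] + [[0.48, 0.21], [-0.81, -0.35]]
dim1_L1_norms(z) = [4.12, 2.05]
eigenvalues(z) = [1.73, -2.01]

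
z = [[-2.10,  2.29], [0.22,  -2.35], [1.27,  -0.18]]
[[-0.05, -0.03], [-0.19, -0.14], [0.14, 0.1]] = z @ [[0.12, 0.09], [0.09, 0.07]]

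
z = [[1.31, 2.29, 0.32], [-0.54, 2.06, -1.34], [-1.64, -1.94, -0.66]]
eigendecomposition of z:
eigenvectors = [[0.60+0.18j, (0.6-0.18j), -0.63+0.00j], [(-0.3-0.01j), (-0.3+0.01j), (-0.52+0j)], [-0.72+0.00j, -0.72-0.00j, 0.58+0.00j]]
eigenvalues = [(-0.09+0.38j), (-0.09-0.38j), (2.89+0j)]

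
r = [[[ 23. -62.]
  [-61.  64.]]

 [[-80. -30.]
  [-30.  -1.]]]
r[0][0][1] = -62.0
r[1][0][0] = -80.0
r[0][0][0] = 23.0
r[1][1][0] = -30.0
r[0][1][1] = 64.0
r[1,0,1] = -30.0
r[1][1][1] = -1.0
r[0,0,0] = 23.0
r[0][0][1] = -62.0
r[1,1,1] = -1.0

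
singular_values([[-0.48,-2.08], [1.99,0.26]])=[2.41, 1.67]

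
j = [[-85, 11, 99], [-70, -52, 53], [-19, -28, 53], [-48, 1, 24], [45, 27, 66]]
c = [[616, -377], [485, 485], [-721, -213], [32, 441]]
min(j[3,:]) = -48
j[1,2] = 53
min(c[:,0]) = -721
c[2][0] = -721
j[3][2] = 24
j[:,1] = [11, -52, -28, 1, 27]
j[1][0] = -70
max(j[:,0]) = 45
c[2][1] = -213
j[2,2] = 53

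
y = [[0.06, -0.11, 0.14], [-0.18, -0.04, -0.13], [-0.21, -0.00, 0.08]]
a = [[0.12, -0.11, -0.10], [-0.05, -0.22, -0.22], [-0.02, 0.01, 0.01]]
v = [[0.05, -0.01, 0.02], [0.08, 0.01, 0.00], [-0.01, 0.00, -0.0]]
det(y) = -0.01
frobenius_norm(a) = 0.37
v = a @ y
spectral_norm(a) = 0.35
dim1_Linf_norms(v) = [0.05, 0.08, 0.01]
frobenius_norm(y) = 0.37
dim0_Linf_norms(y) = [0.21, 0.11, 0.14]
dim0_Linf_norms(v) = [0.08, 0.01, 0.02]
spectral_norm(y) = 0.29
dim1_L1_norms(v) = [0.08, 0.09, 0.01]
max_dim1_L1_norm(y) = 0.35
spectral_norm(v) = 0.10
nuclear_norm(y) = 0.60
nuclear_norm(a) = 0.48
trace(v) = 0.06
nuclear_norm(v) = 0.12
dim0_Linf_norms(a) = [0.12, 0.22, 0.22]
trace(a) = -0.09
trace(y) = 0.10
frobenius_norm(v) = 0.10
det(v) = 0.00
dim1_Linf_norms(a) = [0.12, 0.22, 0.02]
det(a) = -0.00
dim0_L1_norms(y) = [0.45, 0.15, 0.35]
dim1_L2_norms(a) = [0.19, 0.32, 0.02]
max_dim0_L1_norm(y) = 0.45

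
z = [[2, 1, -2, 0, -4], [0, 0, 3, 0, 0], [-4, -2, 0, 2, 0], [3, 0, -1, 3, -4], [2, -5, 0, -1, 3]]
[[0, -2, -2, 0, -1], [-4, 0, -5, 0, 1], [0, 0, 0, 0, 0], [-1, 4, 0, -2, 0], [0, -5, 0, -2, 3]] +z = [[2, -1, -4, 0, -5], [-4, 0, -2, 0, 1], [-4, -2, 0, 2, 0], [2, 4, -1, 1, -4], [2, -10, 0, -3, 6]]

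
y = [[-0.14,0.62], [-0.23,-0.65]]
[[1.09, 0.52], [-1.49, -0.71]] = y@[[0.93, 0.44],[1.97, 0.94]]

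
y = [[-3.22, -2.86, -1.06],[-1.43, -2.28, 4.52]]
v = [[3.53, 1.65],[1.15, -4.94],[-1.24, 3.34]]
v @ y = [[-13.73, -13.86, 3.72], [3.36, 7.97, -23.55], [-0.78, -4.07, 16.41]]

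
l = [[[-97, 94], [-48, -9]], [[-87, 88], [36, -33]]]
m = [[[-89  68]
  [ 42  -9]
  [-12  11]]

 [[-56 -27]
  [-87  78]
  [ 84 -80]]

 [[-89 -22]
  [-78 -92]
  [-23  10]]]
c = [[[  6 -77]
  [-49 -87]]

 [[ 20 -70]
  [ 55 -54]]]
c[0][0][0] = 6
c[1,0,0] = 20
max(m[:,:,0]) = 84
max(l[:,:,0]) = 36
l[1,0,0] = -87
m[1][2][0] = 84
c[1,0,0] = 20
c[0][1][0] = -49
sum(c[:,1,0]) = 6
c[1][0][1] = -70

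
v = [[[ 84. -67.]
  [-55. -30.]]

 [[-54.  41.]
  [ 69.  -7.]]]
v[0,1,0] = -55.0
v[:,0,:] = [[84.0, -67.0], [-54.0, 41.0]]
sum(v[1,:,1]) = 34.0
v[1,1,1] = -7.0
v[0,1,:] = [-55.0, -30.0]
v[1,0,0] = -54.0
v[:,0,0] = [84.0, -54.0]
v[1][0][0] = -54.0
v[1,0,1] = 41.0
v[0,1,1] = -30.0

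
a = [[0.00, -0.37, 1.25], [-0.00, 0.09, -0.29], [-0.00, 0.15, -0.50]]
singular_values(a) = [1.44, 0.0, 0.0]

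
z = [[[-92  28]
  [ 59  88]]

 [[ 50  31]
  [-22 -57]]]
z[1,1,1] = -57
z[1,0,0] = 50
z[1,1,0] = -22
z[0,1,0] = 59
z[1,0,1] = 31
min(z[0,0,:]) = -92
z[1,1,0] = -22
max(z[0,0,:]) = 28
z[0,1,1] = 88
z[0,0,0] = -92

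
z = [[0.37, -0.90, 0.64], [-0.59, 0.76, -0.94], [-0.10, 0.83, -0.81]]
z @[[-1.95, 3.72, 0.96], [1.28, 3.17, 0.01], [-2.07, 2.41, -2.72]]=[[-3.20, 0.07, -1.39], [4.07, -2.05, 2.00], [2.93, 0.31, 2.12]]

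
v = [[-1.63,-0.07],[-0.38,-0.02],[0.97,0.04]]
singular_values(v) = [1.94, 0.0]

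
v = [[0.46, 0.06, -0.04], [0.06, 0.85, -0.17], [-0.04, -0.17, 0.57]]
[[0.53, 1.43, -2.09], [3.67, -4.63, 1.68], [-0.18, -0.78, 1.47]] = v @ [[0.66, 3.68, -4.65], [4.48, -6.31, 2.93], [1.06, -2.99, 3.13]]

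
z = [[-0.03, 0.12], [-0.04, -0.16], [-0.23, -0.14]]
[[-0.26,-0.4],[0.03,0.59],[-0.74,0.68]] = z @ [[3.92, -0.80], [-1.19, -3.51]]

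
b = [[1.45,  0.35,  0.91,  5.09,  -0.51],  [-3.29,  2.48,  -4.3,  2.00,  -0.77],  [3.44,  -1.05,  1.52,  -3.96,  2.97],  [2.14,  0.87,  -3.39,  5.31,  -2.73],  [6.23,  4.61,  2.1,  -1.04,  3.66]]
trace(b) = 14.42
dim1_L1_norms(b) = [8.31, 12.84, 12.94, 14.44, 17.64]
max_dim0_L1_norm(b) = 17.4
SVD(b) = [[0.18,  -0.48,  -0.47,  -0.47,  -0.54],  [0.43,  -0.03,  0.77,  -0.05,  -0.46],  [-0.53,  0.06,  -0.05,  0.54,  -0.65],  [0.42,  -0.58,  -0.11,  0.66,  0.17],  [-0.57,  -0.65,  0.40,  -0.20,  0.21]] @ diag([11.420713726039988, 8.600480883559399, 5.024339654072831, 3.04519837710014, 1.240687085444637]) @ [[-0.49,-0.05,-0.45,0.59,-0.46], [-0.66,-0.45,0.05,-0.60,-0.04], [-0.23,0.71,-0.52,-0.33,0.25], [0.50,-0.4,-0.68,-0.30,-0.22], [0.11,0.37,0.26,-0.32,-0.82]]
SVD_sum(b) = [[-1.02, -0.11, -0.93, 1.21, -0.95], [-2.45, -0.25, -2.22, 2.90, -2.26], [2.97, 0.31, 2.69, -3.52, 2.75], [-2.36, -0.24, -2.14, 2.80, -2.19], [3.23, 0.34, 2.93, -3.83, 2.99]] + [[2.72,1.82,-0.19,2.44,0.17], [0.19,0.13,-0.01,0.17,0.01], [-0.33,-0.22,0.02,-0.29,-0.02], [3.33,2.24,-0.23,3.0,0.21], [3.74,2.51,-0.26,3.36,0.24]] + [[0.54, -1.69, 1.24, 0.79, -0.60], [-0.89, 2.76, -2.03, -1.29, 0.98], [0.06, -0.18, 0.13, 0.09, -0.06], [0.13, -0.4, 0.29, 0.19, -0.14], [-0.46, 1.43, -1.05, -0.67, 0.51]] + [[-0.72,0.57,0.97,0.43,0.31],[-0.08,0.06,0.11,0.05,0.03],[0.83,-0.66,-1.11,-0.49,-0.36],[1.01,-0.8,-1.37,-0.6,-0.44],[-0.31,0.24,0.41,0.18,0.13]] + [[-0.07, -0.25, -0.18, 0.21, 0.55], [-0.06, -0.21, -0.15, 0.18, 0.47], [-0.09, -0.30, -0.21, 0.26, 0.67], [0.02, 0.08, 0.06, -0.07, -0.18], [0.03, 0.1, 0.07, -0.08, -0.21]]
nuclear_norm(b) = 29.33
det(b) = 1864.54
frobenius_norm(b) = 15.51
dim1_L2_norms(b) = [5.41, 6.33, 6.3, 7.24, 8.89]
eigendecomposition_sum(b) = [[(-1.16+0j), (0.26-0j), (1.39+0j), 1.24-0.00j, (-0.16+0j)], [-0.10+0.00j, (0.02-0j), 0.13+0.00j, (0.11-0j), -0.01+0.00j], [1.05-0.00j, (-0.24+0j), -1.25-0.00j, (-1.12+0j), 0.14-0.00j], [(1.01-0j), (-0.23+0j), -1.20-0.00j, (-1.07+0j), 0.14-0.00j], [(0.94-0j), -0.21+0.00j, (-1.12-0j), (-1+0j), (0.13-0j)]] + [[(-0.18+0j),(-0.25+0j),-0.38-0.00j,0.01-0.00j,(0.16-0j)], [(-0.36+0j),(-0.52+0j),(-0.76-0j),0.02-0.00j,0.32-0.00j], [-0.22+0.00j,-0.32+0.00j,-0.47-0.00j,0.01-0.00j,(0.2-0j)], [0.24-0.00j,0.34-0.00j,(0.51+0j),-0.02+0.00j,-0.22+0.00j], [0.64-0.00j,0.92-0.00j,(1.36+0j),(-0.04+0j),(-0.58+0j)]] + [[(1.05+1.66j),(1.16+0.58j),(-0.23+1.75j),(1.17-1.75j),0.42+2.04j],[(-0.91+1.65j),(0.05+1.24j),-1.58+0.62j,(2.02+0.18j),-1.52+1.30j],[1.15-1.29j,0.21-1.12j,1.54-0.24j,(-1.77-0.56j),(1.63-0.86j)],[0.20+2.80j,1.07+1.52j,(-1.47+2.06j),(2.68-1.42j),-0.85+2.87j],[2.39+1.20j,(1.77-0.13j),(0.96+2.21j),0.14-2.88j,1.93+2.10j]] + [[1.05-1.66j,(1.16-0.58j),-0.23-1.75j,1.17+1.75j,0.42-2.04j],[(-0.91-1.65j),(0.05-1.24j),-1.58-0.62j,(2.02-0.18j),-1.52-1.30j],[1.15+1.29j,0.21+1.12j,1.54+0.24j,-1.77+0.56j,1.63+0.86j],[0.20-2.80j,(1.07-1.52j),-1.47-2.06j,(2.68+1.42j),-0.85-2.87j],[2.39-1.20j,(1.77+0.13j),0.96-2.21j,0.14+2.88j,(1.93-2.1j)]] + [[(0.69-0j),(-1.97+0j),0.35+0.00j,1.49-0.00j,(-1.35+0j)], [-1.01+0.00j,(2.88-0j),-0.51-0.00j,-2.17+0.00j,(1.97-0j)], [0.32-0.00j,(-0.92+0j),0.16+0.00j,0.69-0.00j,(-0.63+0j)], [(0.49-0j),-1.39+0.00j,0.25+0.00j,(1.05-0j),-0.95+0.00j], [-0.13+0.00j,0.37-0.00j,-0.07-0.00j,(-0.28+0j),(0.25-0j)]]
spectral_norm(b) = 11.42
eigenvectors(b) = [[-0.56+0.00j, (-0.22+0j), (-0.34+0.18j), -0.34-0.18j, (-0.51+0j)], [(-0.05+0j), (-0.44+0j), (-0.31-0.2j), (-0.31+0.2j), 0.74+0.00j], [0.50+0.00j, -0.27+0.00j, 0.24+0.25j, 0.24-0.25j, (-0.24+0j)], [(0.48+0j), 0.29+0.00j, -0.56+0.00j, -0.56-0.00j, -0.36+0.00j], [(0.45+0j), 0.78+0.00j, (-0.27+0.46j), (-0.27-0.46j), (0.1+0j)]]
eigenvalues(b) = [(-3.33+0j), (-1.75+0j), (7.23+3.33j), (7.23-3.33j), (5.04+0j)]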